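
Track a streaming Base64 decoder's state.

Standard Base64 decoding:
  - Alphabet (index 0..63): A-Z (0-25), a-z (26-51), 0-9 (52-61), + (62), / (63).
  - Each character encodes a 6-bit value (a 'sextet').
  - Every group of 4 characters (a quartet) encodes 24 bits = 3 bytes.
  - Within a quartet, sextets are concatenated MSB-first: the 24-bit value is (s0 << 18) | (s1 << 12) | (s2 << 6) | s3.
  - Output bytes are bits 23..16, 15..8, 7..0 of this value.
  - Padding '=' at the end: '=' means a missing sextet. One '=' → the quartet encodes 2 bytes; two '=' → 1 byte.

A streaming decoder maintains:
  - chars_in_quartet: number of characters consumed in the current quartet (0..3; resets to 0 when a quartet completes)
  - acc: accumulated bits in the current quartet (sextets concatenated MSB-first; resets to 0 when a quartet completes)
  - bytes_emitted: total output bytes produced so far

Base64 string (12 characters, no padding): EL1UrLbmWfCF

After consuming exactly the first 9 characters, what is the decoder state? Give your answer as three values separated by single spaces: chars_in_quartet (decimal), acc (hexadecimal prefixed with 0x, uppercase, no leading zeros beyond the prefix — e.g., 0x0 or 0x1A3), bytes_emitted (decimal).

Answer: 1 0x16 6

Derivation:
After char 0 ('E'=4): chars_in_quartet=1 acc=0x4 bytes_emitted=0
After char 1 ('L'=11): chars_in_quartet=2 acc=0x10B bytes_emitted=0
After char 2 ('1'=53): chars_in_quartet=3 acc=0x42F5 bytes_emitted=0
After char 3 ('U'=20): chars_in_quartet=4 acc=0x10BD54 -> emit 10 BD 54, reset; bytes_emitted=3
After char 4 ('r'=43): chars_in_quartet=1 acc=0x2B bytes_emitted=3
After char 5 ('L'=11): chars_in_quartet=2 acc=0xACB bytes_emitted=3
After char 6 ('b'=27): chars_in_quartet=3 acc=0x2B2DB bytes_emitted=3
After char 7 ('m'=38): chars_in_quartet=4 acc=0xACB6E6 -> emit AC B6 E6, reset; bytes_emitted=6
After char 8 ('W'=22): chars_in_quartet=1 acc=0x16 bytes_emitted=6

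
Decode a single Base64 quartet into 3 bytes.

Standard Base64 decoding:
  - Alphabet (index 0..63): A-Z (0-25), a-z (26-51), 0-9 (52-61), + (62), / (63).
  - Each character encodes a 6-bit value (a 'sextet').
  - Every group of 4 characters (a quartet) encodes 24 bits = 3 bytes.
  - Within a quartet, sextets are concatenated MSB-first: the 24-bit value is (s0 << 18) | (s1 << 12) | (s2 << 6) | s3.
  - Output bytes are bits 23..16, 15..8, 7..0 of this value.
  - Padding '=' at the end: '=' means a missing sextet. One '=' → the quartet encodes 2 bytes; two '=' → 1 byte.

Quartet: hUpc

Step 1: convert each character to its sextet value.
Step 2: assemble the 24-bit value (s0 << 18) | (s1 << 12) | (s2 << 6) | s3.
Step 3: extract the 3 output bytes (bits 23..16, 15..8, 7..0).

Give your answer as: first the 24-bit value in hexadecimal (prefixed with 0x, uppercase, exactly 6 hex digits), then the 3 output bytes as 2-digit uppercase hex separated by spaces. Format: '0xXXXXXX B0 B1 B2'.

Sextets: h=33, U=20, p=41, c=28
24-bit: (33<<18) | (20<<12) | (41<<6) | 28
      = 0x840000 | 0x014000 | 0x000A40 | 0x00001C
      = 0x854A5C
Bytes: (v>>16)&0xFF=85, (v>>8)&0xFF=4A, v&0xFF=5C

Answer: 0x854A5C 85 4A 5C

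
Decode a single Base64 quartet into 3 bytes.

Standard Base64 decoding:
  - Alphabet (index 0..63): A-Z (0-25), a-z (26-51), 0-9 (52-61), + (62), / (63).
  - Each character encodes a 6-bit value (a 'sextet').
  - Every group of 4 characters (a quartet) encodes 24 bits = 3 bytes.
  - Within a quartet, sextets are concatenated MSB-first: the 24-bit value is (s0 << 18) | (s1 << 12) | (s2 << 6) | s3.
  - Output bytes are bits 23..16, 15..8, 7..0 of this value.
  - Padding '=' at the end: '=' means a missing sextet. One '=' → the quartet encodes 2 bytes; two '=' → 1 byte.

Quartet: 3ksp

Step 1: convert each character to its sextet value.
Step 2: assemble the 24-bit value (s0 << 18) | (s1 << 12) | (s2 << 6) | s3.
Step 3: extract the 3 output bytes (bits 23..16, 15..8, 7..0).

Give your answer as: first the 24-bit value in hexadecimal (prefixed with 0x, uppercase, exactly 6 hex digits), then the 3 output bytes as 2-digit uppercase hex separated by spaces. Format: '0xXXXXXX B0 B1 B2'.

Sextets: 3=55, k=36, s=44, p=41
24-bit: (55<<18) | (36<<12) | (44<<6) | 41
      = 0xDC0000 | 0x024000 | 0x000B00 | 0x000029
      = 0xDE4B29
Bytes: (v>>16)&0xFF=DE, (v>>8)&0xFF=4B, v&0xFF=29

Answer: 0xDE4B29 DE 4B 29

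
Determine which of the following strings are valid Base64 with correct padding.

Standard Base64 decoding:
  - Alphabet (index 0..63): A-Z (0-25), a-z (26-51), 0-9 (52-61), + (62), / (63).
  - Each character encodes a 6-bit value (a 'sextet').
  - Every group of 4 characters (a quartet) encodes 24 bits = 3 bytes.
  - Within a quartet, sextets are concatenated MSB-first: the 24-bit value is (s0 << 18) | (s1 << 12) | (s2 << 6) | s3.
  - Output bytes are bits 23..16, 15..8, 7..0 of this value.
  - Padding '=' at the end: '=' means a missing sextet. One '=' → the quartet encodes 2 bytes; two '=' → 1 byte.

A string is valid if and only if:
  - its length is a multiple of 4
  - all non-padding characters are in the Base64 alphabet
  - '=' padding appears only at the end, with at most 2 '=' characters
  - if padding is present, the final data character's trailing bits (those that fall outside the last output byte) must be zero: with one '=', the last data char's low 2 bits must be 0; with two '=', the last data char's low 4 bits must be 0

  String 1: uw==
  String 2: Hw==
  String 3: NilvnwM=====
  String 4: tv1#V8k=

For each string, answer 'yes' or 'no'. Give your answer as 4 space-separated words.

Answer: yes yes no no

Derivation:
String 1: 'uw==' → valid
String 2: 'Hw==' → valid
String 3: 'NilvnwM=====' → invalid (5 pad chars (max 2))
String 4: 'tv1#V8k=' → invalid (bad char(s): ['#'])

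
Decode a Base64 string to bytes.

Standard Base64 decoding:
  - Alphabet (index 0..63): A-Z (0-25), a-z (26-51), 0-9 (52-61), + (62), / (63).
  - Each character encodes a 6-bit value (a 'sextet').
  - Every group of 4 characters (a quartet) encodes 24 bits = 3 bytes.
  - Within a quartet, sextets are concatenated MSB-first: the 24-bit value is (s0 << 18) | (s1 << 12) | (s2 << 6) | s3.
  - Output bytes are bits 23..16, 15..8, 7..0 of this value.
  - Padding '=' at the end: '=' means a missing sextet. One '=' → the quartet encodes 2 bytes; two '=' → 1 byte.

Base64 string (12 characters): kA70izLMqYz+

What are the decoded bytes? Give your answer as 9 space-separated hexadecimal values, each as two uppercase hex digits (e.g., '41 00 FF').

After char 0 ('k'=36): chars_in_quartet=1 acc=0x24 bytes_emitted=0
After char 1 ('A'=0): chars_in_quartet=2 acc=0x900 bytes_emitted=0
After char 2 ('7'=59): chars_in_quartet=3 acc=0x2403B bytes_emitted=0
After char 3 ('0'=52): chars_in_quartet=4 acc=0x900EF4 -> emit 90 0E F4, reset; bytes_emitted=3
After char 4 ('i'=34): chars_in_quartet=1 acc=0x22 bytes_emitted=3
After char 5 ('z'=51): chars_in_quartet=2 acc=0x8B3 bytes_emitted=3
After char 6 ('L'=11): chars_in_quartet=3 acc=0x22CCB bytes_emitted=3
After char 7 ('M'=12): chars_in_quartet=4 acc=0x8B32CC -> emit 8B 32 CC, reset; bytes_emitted=6
After char 8 ('q'=42): chars_in_quartet=1 acc=0x2A bytes_emitted=6
After char 9 ('Y'=24): chars_in_quartet=2 acc=0xA98 bytes_emitted=6
After char 10 ('z'=51): chars_in_quartet=3 acc=0x2A633 bytes_emitted=6
After char 11 ('+'=62): chars_in_quartet=4 acc=0xA98CFE -> emit A9 8C FE, reset; bytes_emitted=9

Answer: 90 0E F4 8B 32 CC A9 8C FE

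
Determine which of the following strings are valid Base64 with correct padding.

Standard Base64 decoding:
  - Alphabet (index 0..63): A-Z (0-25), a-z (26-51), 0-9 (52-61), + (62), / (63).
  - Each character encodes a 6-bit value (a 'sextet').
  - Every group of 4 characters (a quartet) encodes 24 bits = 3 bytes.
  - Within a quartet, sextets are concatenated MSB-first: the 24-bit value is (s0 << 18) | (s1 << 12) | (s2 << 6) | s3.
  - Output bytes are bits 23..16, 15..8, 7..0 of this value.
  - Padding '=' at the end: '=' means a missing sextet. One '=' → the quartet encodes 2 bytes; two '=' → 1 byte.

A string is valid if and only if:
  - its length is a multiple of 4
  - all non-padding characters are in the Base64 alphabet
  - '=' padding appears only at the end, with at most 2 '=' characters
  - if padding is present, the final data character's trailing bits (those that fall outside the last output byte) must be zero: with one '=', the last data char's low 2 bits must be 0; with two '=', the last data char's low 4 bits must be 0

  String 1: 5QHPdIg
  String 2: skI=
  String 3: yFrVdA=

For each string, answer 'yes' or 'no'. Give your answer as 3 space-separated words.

String 1: '5QHPdIg' → invalid (len=7 not mult of 4)
String 2: 'skI=' → valid
String 3: 'yFrVdA=' → invalid (len=7 not mult of 4)

Answer: no yes no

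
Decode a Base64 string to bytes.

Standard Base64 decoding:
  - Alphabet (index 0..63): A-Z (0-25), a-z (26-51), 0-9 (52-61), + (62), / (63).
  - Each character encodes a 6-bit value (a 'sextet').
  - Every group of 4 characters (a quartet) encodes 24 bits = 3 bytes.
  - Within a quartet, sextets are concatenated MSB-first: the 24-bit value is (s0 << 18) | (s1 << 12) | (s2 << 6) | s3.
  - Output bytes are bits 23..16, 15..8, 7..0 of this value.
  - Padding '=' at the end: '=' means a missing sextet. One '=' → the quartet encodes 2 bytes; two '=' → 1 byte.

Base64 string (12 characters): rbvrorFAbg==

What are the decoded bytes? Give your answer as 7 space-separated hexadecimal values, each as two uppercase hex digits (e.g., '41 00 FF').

Answer: AD BB EB A2 B1 40 6E

Derivation:
After char 0 ('r'=43): chars_in_quartet=1 acc=0x2B bytes_emitted=0
After char 1 ('b'=27): chars_in_quartet=2 acc=0xADB bytes_emitted=0
After char 2 ('v'=47): chars_in_quartet=3 acc=0x2B6EF bytes_emitted=0
After char 3 ('r'=43): chars_in_quartet=4 acc=0xADBBEB -> emit AD BB EB, reset; bytes_emitted=3
After char 4 ('o'=40): chars_in_quartet=1 acc=0x28 bytes_emitted=3
After char 5 ('r'=43): chars_in_quartet=2 acc=0xA2B bytes_emitted=3
After char 6 ('F'=5): chars_in_quartet=3 acc=0x28AC5 bytes_emitted=3
After char 7 ('A'=0): chars_in_quartet=4 acc=0xA2B140 -> emit A2 B1 40, reset; bytes_emitted=6
After char 8 ('b'=27): chars_in_quartet=1 acc=0x1B bytes_emitted=6
After char 9 ('g'=32): chars_in_quartet=2 acc=0x6E0 bytes_emitted=6
Padding '==': partial quartet acc=0x6E0 -> emit 6E; bytes_emitted=7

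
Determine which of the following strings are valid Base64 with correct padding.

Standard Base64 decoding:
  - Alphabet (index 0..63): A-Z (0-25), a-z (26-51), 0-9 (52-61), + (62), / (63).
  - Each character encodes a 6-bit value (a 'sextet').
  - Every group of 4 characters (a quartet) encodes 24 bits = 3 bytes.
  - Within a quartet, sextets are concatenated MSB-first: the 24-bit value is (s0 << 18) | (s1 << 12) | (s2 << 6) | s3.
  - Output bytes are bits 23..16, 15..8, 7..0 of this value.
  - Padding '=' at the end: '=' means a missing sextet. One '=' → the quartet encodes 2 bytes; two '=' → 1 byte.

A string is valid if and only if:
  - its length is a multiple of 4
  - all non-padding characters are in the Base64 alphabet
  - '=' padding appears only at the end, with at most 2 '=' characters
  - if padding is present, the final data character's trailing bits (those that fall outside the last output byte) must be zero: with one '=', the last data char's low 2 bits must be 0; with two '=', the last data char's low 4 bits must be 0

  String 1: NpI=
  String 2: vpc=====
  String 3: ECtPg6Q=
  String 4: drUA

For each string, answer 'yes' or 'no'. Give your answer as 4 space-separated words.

Answer: yes no yes yes

Derivation:
String 1: 'NpI=' → valid
String 2: 'vpc=====' → invalid (5 pad chars (max 2))
String 3: 'ECtPg6Q=' → valid
String 4: 'drUA' → valid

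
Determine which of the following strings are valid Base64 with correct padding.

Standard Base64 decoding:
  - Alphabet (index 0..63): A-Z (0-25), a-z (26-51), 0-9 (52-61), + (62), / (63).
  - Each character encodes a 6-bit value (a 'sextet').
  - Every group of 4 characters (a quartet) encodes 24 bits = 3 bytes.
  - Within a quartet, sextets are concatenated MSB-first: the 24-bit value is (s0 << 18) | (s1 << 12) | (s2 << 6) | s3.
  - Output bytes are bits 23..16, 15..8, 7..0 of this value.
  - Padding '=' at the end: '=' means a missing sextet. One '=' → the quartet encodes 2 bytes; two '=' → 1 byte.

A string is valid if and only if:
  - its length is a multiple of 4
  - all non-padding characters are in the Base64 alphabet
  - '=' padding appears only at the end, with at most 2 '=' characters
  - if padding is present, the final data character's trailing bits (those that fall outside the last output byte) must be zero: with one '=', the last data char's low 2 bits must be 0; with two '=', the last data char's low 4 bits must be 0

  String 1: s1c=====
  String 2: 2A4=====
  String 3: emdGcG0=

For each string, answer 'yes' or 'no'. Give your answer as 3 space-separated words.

Answer: no no yes

Derivation:
String 1: 's1c=====' → invalid (5 pad chars (max 2))
String 2: '2A4=====' → invalid (5 pad chars (max 2))
String 3: 'emdGcG0=' → valid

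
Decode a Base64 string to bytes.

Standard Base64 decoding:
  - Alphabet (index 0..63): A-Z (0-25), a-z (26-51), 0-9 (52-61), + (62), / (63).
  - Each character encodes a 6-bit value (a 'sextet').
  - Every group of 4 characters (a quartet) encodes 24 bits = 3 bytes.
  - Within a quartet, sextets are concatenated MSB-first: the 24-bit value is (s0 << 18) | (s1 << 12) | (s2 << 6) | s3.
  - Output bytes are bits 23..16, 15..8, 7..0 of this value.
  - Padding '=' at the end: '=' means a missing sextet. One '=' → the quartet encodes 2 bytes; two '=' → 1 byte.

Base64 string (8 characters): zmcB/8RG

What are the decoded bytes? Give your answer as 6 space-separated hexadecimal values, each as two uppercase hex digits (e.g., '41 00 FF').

After char 0 ('z'=51): chars_in_quartet=1 acc=0x33 bytes_emitted=0
After char 1 ('m'=38): chars_in_quartet=2 acc=0xCE6 bytes_emitted=0
After char 2 ('c'=28): chars_in_quartet=3 acc=0x3399C bytes_emitted=0
After char 3 ('B'=1): chars_in_quartet=4 acc=0xCE6701 -> emit CE 67 01, reset; bytes_emitted=3
After char 4 ('/'=63): chars_in_quartet=1 acc=0x3F bytes_emitted=3
After char 5 ('8'=60): chars_in_quartet=2 acc=0xFFC bytes_emitted=3
After char 6 ('R'=17): chars_in_quartet=3 acc=0x3FF11 bytes_emitted=3
After char 7 ('G'=6): chars_in_quartet=4 acc=0xFFC446 -> emit FF C4 46, reset; bytes_emitted=6

Answer: CE 67 01 FF C4 46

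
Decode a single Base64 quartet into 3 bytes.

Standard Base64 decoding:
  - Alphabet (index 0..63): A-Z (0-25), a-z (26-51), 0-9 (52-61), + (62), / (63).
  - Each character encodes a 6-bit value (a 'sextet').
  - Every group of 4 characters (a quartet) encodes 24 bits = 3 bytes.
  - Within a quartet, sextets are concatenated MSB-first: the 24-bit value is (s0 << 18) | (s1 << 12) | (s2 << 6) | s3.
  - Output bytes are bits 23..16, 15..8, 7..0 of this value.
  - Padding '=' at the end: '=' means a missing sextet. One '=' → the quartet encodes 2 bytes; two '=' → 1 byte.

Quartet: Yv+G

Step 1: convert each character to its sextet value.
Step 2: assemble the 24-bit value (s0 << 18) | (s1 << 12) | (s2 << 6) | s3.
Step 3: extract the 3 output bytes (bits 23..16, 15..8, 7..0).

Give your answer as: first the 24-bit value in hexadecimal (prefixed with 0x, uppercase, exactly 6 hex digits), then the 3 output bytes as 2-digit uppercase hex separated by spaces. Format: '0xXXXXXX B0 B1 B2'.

Sextets: Y=24, v=47, +=62, G=6
24-bit: (24<<18) | (47<<12) | (62<<6) | 6
      = 0x600000 | 0x02F000 | 0x000F80 | 0x000006
      = 0x62FF86
Bytes: (v>>16)&0xFF=62, (v>>8)&0xFF=FF, v&0xFF=86

Answer: 0x62FF86 62 FF 86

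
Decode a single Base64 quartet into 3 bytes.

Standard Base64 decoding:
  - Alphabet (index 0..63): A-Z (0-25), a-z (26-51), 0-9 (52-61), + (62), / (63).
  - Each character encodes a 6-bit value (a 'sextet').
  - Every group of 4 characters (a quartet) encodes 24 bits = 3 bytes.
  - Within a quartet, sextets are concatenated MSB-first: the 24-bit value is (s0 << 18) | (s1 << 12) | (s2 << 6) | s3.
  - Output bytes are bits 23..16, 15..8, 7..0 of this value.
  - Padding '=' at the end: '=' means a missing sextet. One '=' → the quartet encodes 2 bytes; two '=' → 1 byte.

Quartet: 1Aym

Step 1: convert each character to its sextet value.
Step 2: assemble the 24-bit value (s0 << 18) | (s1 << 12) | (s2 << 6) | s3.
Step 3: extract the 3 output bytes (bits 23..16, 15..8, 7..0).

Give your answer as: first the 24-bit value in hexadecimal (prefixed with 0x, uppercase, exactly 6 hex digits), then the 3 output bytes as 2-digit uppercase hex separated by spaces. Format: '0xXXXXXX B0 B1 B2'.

Sextets: 1=53, A=0, y=50, m=38
24-bit: (53<<18) | (0<<12) | (50<<6) | 38
      = 0xD40000 | 0x000000 | 0x000C80 | 0x000026
      = 0xD40CA6
Bytes: (v>>16)&0xFF=D4, (v>>8)&0xFF=0C, v&0xFF=A6

Answer: 0xD40CA6 D4 0C A6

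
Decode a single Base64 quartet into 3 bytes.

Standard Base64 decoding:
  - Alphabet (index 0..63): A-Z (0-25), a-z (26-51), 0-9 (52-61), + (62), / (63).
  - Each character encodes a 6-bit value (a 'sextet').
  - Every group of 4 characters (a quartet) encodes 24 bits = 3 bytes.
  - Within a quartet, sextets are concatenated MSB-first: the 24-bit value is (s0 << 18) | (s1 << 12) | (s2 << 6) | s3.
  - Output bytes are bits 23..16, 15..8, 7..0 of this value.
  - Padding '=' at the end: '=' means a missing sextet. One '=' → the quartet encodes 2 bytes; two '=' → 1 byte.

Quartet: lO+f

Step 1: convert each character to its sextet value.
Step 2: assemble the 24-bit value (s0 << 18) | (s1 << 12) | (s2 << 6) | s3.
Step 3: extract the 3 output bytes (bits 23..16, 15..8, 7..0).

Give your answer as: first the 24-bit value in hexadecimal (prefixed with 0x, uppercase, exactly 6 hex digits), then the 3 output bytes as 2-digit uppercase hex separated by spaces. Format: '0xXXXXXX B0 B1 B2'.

Answer: 0x94EF9F 94 EF 9F

Derivation:
Sextets: l=37, O=14, +=62, f=31
24-bit: (37<<18) | (14<<12) | (62<<6) | 31
      = 0x940000 | 0x00E000 | 0x000F80 | 0x00001F
      = 0x94EF9F
Bytes: (v>>16)&0xFF=94, (v>>8)&0xFF=EF, v&0xFF=9F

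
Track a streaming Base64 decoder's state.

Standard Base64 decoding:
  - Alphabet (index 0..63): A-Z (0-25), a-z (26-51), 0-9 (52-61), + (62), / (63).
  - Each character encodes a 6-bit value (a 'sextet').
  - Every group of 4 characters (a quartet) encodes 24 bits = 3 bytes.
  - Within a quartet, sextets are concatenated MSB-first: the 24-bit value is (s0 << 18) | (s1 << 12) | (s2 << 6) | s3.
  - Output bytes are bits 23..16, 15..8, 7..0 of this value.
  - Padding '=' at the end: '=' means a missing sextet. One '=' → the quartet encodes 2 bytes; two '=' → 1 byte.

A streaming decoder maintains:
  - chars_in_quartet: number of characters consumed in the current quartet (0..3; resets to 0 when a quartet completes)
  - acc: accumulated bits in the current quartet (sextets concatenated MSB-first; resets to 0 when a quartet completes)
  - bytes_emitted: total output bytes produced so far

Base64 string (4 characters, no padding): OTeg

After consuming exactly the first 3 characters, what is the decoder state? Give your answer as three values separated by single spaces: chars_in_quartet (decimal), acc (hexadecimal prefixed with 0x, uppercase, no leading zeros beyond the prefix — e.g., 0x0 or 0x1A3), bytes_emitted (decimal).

Answer: 3 0xE4DE 0

Derivation:
After char 0 ('O'=14): chars_in_quartet=1 acc=0xE bytes_emitted=0
After char 1 ('T'=19): chars_in_quartet=2 acc=0x393 bytes_emitted=0
After char 2 ('e'=30): chars_in_quartet=3 acc=0xE4DE bytes_emitted=0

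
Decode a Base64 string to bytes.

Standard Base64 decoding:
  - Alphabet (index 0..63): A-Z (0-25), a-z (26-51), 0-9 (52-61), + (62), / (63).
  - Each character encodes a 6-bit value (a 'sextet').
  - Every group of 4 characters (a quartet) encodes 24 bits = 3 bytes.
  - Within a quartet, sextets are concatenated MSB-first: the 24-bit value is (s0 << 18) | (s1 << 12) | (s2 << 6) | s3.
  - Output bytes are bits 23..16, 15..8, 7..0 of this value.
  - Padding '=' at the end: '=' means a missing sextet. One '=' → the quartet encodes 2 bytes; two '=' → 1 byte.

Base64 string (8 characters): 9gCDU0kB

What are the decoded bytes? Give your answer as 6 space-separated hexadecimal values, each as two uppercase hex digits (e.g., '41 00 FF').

Answer: F6 00 83 53 49 01

Derivation:
After char 0 ('9'=61): chars_in_quartet=1 acc=0x3D bytes_emitted=0
After char 1 ('g'=32): chars_in_quartet=2 acc=0xF60 bytes_emitted=0
After char 2 ('C'=2): chars_in_quartet=3 acc=0x3D802 bytes_emitted=0
After char 3 ('D'=3): chars_in_quartet=4 acc=0xF60083 -> emit F6 00 83, reset; bytes_emitted=3
After char 4 ('U'=20): chars_in_quartet=1 acc=0x14 bytes_emitted=3
After char 5 ('0'=52): chars_in_quartet=2 acc=0x534 bytes_emitted=3
After char 6 ('k'=36): chars_in_quartet=3 acc=0x14D24 bytes_emitted=3
After char 7 ('B'=1): chars_in_quartet=4 acc=0x534901 -> emit 53 49 01, reset; bytes_emitted=6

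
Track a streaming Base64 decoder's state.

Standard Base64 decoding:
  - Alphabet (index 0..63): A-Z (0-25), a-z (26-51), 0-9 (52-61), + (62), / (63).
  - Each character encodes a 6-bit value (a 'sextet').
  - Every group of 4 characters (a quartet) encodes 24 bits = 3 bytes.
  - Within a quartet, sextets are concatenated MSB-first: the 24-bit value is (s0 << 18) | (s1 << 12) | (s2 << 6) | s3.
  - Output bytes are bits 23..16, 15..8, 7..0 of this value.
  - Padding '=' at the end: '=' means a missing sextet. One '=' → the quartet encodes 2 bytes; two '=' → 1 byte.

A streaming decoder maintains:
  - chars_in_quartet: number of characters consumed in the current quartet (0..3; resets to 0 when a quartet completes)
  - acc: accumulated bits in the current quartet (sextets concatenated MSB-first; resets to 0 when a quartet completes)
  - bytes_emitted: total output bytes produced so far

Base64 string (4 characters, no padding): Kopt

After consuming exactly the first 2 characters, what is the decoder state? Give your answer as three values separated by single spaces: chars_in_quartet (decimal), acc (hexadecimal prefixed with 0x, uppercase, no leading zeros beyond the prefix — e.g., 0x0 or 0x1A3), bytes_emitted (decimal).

Answer: 2 0x2A8 0

Derivation:
After char 0 ('K'=10): chars_in_quartet=1 acc=0xA bytes_emitted=0
After char 1 ('o'=40): chars_in_quartet=2 acc=0x2A8 bytes_emitted=0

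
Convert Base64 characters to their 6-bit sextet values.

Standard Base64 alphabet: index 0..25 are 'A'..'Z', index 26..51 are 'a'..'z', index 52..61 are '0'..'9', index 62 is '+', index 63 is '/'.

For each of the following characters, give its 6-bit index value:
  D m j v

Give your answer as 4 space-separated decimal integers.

'D': A..Z range, ord('D') − ord('A') = 3
'm': a..z range, 26 + ord('m') − ord('a') = 38
'j': a..z range, 26 + ord('j') − ord('a') = 35
'v': a..z range, 26 + ord('v') − ord('a') = 47

Answer: 3 38 35 47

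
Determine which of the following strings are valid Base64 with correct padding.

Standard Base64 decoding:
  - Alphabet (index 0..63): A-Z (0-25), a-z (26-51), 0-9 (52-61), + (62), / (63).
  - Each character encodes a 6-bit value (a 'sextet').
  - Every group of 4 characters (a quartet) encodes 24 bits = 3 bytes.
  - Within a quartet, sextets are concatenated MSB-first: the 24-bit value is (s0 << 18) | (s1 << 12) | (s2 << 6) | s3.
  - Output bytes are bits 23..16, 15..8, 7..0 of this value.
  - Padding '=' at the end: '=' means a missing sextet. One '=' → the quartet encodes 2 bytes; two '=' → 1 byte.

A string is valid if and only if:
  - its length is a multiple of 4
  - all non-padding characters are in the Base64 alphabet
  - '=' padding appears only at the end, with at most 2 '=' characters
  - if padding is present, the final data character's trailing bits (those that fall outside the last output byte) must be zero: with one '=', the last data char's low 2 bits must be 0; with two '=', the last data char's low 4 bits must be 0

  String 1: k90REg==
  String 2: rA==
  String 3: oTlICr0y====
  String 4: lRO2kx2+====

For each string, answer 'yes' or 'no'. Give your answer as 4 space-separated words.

String 1: 'k90REg==' → valid
String 2: 'rA==' → valid
String 3: 'oTlICr0y====' → invalid (4 pad chars (max 2))
String 4: 'lRO2kx2+====' → invalid (4 pad chars (max 2))

Answer: yes yes no no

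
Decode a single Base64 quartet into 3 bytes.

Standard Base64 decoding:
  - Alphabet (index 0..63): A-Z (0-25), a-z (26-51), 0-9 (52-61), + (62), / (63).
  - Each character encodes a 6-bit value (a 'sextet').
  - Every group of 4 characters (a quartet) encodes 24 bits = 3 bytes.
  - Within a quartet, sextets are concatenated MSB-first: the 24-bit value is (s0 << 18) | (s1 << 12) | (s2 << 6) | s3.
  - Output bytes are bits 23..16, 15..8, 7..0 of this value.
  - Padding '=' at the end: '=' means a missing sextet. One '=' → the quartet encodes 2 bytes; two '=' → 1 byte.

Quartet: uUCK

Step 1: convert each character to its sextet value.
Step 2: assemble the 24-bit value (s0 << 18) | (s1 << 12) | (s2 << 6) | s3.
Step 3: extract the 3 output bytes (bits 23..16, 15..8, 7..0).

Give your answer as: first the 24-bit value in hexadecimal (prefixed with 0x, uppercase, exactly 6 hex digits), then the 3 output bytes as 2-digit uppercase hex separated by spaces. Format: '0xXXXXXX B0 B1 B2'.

Answer: 0xB9408A B9 40 8A

Derivation:
Sextets: u=46, U=20, C=2, K=10
24-bit: (46<<18) | (20<<12) | (2<<6) | 10
      = 0xB80000 | 0x014000 | 0x000080 | 0x00000A
      = 0xB9408A
Bytes: (v>>16)&0xFF=B9, (v>>8)&0xFF=40, v&0xFF=8A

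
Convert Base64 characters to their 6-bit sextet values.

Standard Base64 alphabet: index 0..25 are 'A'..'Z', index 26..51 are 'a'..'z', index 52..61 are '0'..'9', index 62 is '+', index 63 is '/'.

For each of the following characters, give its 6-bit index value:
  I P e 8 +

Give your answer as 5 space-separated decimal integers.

Answer: 8 15 30 60 62

Derivation:
'I': A..Z range, ord('I') − ord('A') = 8
'P': A..Z range, ord('P') − ord('A') = 15
'e': a..z range, 26 + ord('e') − ord('a') = 30
'8': 0..9 range, 52 + ord('8') − ord('0') = 60
'+': index 62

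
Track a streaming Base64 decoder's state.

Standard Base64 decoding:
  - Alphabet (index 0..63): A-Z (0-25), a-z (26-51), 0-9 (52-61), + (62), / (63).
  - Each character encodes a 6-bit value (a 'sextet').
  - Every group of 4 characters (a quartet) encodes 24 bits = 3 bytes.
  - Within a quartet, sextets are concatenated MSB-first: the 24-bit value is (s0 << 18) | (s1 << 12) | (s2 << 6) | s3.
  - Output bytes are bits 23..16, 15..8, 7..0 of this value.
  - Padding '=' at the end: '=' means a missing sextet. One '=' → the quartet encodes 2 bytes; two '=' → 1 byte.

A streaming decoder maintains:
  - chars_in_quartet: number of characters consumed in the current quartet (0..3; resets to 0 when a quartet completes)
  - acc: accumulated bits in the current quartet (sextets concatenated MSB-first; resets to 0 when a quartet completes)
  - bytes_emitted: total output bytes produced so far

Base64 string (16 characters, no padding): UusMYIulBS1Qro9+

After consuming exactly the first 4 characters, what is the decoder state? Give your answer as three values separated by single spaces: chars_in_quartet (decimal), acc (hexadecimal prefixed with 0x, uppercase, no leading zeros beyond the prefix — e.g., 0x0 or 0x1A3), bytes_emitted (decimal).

After char 0 ('U'=20): chars_in_quartet=1 acc=0x14 bytes_emitted=0
After char 1 ('u'=46): chars_in_quartet=2 acc=0x52E bytes_emitted=0
After char 2 ('s'=44): chars_in_quartet=3 acc=0x14BAC bytes_emitted=0
After char 3 ('M'=12): chars_in_quartet=4 acc=0x52EB0C -> emit 52 EB 0C, reset; bytes_emitted=3

Answer: 0 0x0 3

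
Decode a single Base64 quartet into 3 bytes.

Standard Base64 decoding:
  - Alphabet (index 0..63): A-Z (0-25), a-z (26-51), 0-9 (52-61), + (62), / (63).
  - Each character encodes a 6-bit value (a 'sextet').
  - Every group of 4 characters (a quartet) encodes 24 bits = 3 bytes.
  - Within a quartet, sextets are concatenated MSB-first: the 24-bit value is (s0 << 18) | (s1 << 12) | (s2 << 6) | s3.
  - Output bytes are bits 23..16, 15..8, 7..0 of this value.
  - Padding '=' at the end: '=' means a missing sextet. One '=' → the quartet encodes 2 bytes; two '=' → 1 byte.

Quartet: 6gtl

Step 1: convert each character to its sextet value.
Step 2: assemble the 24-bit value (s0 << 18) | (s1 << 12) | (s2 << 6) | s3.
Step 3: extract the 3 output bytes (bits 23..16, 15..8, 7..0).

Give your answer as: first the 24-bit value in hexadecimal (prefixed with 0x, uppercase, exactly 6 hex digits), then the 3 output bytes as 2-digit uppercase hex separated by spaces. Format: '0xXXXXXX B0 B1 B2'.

Sextets: 6=58, g=32, t=45, l=37
24-bit: (58<<18) | (32<<12) | (45<<6) | 37
      = 0xE80000 | 0x020000 | 0x000B40 | 0x000025
      = 0xEA0B65
Bytes: (v>>16)&0xFF=EA, (v>>8)&0xFF=0B, v&0xFF=65

Answer: 0xEA0B65 EA 0B 65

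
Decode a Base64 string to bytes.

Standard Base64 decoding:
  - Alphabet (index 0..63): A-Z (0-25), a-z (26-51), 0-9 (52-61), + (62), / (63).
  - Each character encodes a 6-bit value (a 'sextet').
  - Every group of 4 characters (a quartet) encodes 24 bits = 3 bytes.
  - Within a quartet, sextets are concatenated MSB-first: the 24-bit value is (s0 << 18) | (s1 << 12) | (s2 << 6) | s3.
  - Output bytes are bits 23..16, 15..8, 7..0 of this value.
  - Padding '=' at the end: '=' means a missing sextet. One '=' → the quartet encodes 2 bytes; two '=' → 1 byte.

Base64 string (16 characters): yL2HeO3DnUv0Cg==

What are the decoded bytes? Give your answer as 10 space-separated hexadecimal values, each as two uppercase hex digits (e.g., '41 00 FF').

Answer: C8 BD 87 78 ED C3 9D 4B F4 0A

Derivation:
After char 0 ('y'=50): chars_in_quartet=1 acc=0x32 bytes_emitted=0
After char 1 ('L'=11): chars_in_quartet=2 acc=0xC8B bytes_emitted=0
After char 2 ('2'=54): chars_in_quartet=3 acc=0x322F6 bytes_emitted=0
After char 3 ('H'=7): chars_in_quartet=4 acc=0xC8BD87 -> emit C8 BD 87, reset; bytes_emitted=3
After char 4 ('e'=30): chars_in_quartet=1 acc=0x1E bytes_emitted=3
After char 5 ('O'=14): chars_in_quartet=2 acc=0x78E bytes_emitted=3
After char 6 ('3'=55): chars_in_quartet=3 acc=0x1E3B7 bytes_emitted=3
After char 7 ('D'=3): chars_in_quartet=4 acc=0x78EDC3 -> emit 78 ED C3, reset; bytes_emitted=6
After char 8 ('n'=39): chars_in_quartet=1 acc=0x27 bytes_emitted=6
After char 9 ('U'=20): chars_in_quartet=2 acc=0x9D4 bytes_emitted=6
After char 10 ('v'=47): chars_in_quartet=3 acc=0x2752F bytes_emitted=6
After char 11 ('0'=52): chars_in_quartet=4 acc=0x9D4BF4 -> emit 9D 4B F4, reset; bytes_emitted=9
After char 12 ('C'=2): chars_in_quartet=1 acc=0x2 bytes_emitted=9
After char 13 ('g'=32): chars_in_quartet=2 acc=0xA0 bytes_emitted=9
Padding '==': partial quartet acc=0xA0 -> emit 0A; bytes_emitted=10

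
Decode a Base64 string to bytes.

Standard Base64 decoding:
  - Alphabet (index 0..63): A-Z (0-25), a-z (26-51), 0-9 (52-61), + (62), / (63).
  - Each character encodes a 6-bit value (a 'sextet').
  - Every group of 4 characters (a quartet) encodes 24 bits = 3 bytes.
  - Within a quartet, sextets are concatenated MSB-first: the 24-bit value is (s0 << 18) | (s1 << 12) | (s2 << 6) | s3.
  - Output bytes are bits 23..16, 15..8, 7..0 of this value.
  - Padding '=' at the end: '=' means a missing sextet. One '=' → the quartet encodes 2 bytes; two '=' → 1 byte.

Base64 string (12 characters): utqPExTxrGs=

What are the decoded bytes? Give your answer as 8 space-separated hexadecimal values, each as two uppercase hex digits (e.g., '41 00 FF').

Answer: BA DA 8F 13 14 F1 AC 6B

Derivation:
After char 0 ('u'=46): chars_in_quartet=1 acc=0x2E bytes_emitted=0
After char 1 ('t'=45): chars_in_quartet=2 acc=0xBAD bytes_emitted=0
After char 2 ('q'=42): chars_in_quartet=3 acc=0x2EB6A bytes_emitted=0
After char 3 ('P'=15): chars_in_quartet=4 acc=0xBADA8F -> emit BA DA 8F, reset; bytes_emitted=3
After char 4 ('E'=4): chars_in_quartet=1 acc=0x4 bytes_emitted=3
After char 5 ('x'=49): chars_in_quartet=2 acc=0x131 bytes_emitted=3
After char 6 ('T'=19): chars_in_quartet=3 acc=0x4C53 bytes_emitted=3
After char 7 ('x'=49): chars_in_quartet=4 acc=0x1314F1 -> emit 13 14 F1, reset; bytes_emitted=6
After char 8 ('r'=43): chars_in_quartet=1 acc=0x2B bytes_emitted=6
After char 9 ('G'=6): chars_in_quartet=2 acc=0xAC6 bytes_emitted=6
After char 10 ('s'=44): chars_in_quartet=3 acc=0x2B1AC bytes_emitted=6
Padding '=': partial quartet acc=0x2B1AC -> emit AC 6B; bytes_emitted=8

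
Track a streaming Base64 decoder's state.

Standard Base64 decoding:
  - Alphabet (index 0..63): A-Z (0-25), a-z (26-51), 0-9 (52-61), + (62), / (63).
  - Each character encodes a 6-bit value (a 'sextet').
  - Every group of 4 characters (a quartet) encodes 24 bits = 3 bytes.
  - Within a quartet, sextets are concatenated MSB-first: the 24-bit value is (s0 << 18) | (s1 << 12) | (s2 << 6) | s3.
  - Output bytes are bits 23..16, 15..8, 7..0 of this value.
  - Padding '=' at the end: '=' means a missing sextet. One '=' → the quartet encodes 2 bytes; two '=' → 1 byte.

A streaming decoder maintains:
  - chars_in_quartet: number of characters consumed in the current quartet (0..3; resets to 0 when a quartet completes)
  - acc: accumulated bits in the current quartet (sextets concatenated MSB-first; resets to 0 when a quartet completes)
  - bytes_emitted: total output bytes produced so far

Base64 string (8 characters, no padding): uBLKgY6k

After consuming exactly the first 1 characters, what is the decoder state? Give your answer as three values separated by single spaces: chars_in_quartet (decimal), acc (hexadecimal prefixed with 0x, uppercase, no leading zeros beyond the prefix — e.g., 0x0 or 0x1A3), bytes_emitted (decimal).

After char 0 ('u'=46): chars_in_quartet=1 acc=0x2E bytes_emitted=0

Answer: 1 0x2E 0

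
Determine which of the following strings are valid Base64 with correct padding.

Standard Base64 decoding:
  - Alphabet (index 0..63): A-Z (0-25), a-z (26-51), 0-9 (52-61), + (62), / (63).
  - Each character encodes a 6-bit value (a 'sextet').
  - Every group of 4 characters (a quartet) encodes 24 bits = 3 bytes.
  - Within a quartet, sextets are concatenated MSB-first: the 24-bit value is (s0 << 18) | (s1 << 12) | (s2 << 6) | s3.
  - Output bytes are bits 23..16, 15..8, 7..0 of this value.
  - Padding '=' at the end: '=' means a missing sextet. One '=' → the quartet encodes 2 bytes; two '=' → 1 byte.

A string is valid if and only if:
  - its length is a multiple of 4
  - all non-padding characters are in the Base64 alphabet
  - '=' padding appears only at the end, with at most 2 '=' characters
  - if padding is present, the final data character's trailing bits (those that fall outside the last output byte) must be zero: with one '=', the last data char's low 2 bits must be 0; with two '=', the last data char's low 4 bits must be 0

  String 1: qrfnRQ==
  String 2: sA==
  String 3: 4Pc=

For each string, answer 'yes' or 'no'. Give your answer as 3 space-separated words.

String 1: 'qrfnRQ==' → valid
String 2: 'sA==' → valid
String 3: '4Pc=' → valid

Answer: yes yes yes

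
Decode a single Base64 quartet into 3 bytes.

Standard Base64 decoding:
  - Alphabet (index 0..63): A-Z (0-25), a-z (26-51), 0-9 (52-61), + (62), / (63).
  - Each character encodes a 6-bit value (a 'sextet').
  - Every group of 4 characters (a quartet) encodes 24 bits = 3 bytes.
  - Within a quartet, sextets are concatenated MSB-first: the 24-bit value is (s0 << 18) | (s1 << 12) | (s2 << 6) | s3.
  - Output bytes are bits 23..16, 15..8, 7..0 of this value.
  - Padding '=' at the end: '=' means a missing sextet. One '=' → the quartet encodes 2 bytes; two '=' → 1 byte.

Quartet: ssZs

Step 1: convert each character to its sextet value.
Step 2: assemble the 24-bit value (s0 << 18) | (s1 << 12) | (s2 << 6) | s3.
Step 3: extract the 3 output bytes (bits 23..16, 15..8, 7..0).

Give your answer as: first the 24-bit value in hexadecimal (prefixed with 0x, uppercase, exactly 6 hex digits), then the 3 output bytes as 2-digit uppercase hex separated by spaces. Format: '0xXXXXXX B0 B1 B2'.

Answer: 0xB2C66C B2 C6 6C

Derivation:
Sextets: s=44, s=44, Z=25, s=44
24-bit: (44<<18) | (44<<12) | (25<<6) | 44
      = 0xB00000 | 0x02C000 | 0x000640 | 0x00002C
      = 0xB2C66C
Bytes: (v>>16)&0xFF=B2, (v>>8)&0xFF=C6, v&0xFF=6C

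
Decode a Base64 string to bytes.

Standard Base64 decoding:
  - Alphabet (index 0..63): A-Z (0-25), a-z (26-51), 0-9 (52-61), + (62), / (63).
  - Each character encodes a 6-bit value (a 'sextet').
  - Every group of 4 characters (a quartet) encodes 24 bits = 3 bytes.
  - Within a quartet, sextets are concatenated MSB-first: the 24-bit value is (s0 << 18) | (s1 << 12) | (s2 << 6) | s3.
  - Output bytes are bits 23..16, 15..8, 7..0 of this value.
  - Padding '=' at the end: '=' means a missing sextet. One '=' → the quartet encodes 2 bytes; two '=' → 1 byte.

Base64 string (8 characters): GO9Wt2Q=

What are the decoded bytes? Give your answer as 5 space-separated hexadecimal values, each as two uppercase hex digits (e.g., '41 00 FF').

After char 0 ('G'=6): chars_in_quartet=1 acc=0x6 bytes_emitted=0
After char 1 ('O'=14): chars_in_quartet=2 acc=0x18E bytes_emitted=0
After char 2 ('9'=61): chars_in_quartet=3 acc=0x63BD bytes_emitted=0
After char 3 ('W'=22): chars_in_quartet=4 acc=0x18EF56 -> emit 18 EF 56, reset; bytes_emitted=3
After char 4 ('t'=45): chars_in_quartet=1 acc=0x2D bytes_emitted=3
After char 5 ('2'=54): chars_in_quartet=2 acc=0xB76 bytes_emitted=3
After char 6 ('Q'=16): chars_in_quartet=3 acc=0x2DD90 bytes_emitted=3
Padding '=': partial quartet acc=0x2DD90 -> emit B7 64; bytes_emitted=5

Answer: 18 EF 56 B7 64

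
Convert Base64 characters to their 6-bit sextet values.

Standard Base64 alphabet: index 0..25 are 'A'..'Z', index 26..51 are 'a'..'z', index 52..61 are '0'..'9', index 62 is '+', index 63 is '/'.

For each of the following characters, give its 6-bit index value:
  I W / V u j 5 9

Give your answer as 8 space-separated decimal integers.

'I': A..Z range, ord('I') − ord('A') = 8
'W': A..Z range, ord('W') − ord('A') = 22
'/': index 63
'V': A..Z range, ord('V') − ord('A') = 21
'u': a..z range, 26 + ord('u') − ord('a') = 46
'j': a..z range, 26 + ord('j') − ord('a') = 35
'5': 0..9 range, 52 + ord('5') − ord('0') = 57
'9': 0..9 range, 52 + ord('9') − ord('0') = 61

Answer: 8 22 63 21 46 35 57 61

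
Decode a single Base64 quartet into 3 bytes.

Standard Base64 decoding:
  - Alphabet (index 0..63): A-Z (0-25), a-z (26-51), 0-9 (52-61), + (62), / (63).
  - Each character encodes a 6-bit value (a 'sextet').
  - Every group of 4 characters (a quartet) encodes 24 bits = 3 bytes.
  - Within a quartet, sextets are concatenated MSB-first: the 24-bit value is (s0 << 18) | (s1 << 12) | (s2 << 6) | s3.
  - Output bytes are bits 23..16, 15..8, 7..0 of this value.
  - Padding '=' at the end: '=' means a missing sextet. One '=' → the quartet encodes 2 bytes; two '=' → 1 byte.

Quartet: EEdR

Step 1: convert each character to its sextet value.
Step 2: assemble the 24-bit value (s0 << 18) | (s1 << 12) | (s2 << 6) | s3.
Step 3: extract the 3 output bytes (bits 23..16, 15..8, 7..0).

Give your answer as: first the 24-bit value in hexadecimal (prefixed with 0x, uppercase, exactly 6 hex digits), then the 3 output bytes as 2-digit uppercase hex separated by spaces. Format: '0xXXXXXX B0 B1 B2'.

Answer: 0x104751 10 47 51

Derivation:
Sextets: E=4, E=4, d=29, R=17
24-bit: (4<<18) | (4<<12) | (29<<6) | 17
      = 0x100000 | 0x004000 | 0x000740 | 0x000011
      = 0x104751
Bytes: (v>>16)&0xFF=10, (v>>8)&0xFF=47, v&0xFF=51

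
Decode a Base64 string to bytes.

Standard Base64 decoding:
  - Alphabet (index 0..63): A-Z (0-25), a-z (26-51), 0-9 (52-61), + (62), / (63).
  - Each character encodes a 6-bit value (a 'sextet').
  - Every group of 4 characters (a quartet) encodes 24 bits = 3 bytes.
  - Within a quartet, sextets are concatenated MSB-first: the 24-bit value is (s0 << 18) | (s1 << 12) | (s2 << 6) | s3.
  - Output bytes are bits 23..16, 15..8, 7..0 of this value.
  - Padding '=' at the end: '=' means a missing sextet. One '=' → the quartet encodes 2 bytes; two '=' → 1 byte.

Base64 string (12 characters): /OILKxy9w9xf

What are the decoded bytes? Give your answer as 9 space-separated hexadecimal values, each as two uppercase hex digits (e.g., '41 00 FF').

After char 0 ('/'=63): chars_in_quartet=1 acc=0x3F bytes_emitted=0
After char 1 ('O'=14): chars_in_quartet=2 acc=0xFCE bytes_emitted=0
After char 2 ('I'=8): chars_in_quartet=3 acc=0x3F388 bytes_emitted=0
After char 3 ('L'=11): chars_in_quartet=4 acc=0xFCE20B -> emit FC E2 0B, reset; bytes_emitted=3
After char 4 ('K'=10): chars_in_quartet=1 acc=0xA bytes_emitted=3
After char 5 ('x'=49): chars_in_quartet=2 acc=0x2B1 bytes_emitted=3
After char 6 ('y'=50): chars_in_quartet=3 acc=0xAC72 bytes_emitted=3
After char 7 ('9'=61): chars_in_quartet=4 acc=0x2B1CBD -> emit 2B 1C BD, reset; bytes_emitted=6
After char 8 ('w'=48): chars_in_quartet=1 acc=0x30 bytes_emitted=6
After char 9 ('9'=61): chars_in_quartet=2 acc=0xC3D bytes_emitted=6
After char 10 ('x'=49): chars_in_quartet=3 acc=0x30F71 bytes_emitted=6
After char 11 ('f'=31): chars_in_quartet=4 acc=0xC3DC5F -> emit C3 DC 5F, reset; bytes_emitted=9

Answer: FC E2 0B 2B 1C BD C3 DC 5F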